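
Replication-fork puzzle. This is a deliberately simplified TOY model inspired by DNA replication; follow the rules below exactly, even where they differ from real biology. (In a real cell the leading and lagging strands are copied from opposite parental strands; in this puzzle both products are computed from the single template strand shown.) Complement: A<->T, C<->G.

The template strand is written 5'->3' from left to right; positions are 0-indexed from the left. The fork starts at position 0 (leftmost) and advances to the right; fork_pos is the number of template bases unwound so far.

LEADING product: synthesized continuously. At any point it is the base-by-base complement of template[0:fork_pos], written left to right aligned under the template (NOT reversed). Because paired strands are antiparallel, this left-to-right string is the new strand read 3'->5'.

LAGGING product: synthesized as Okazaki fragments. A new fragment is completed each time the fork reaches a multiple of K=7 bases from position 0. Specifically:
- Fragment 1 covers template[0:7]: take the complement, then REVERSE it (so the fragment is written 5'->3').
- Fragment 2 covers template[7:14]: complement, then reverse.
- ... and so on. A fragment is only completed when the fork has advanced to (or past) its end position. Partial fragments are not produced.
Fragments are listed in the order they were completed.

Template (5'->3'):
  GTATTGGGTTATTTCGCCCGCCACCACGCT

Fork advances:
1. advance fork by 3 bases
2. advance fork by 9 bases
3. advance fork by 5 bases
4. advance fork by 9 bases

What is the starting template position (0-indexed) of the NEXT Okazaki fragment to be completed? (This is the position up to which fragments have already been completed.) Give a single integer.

Answer: 21

Derivation:
Step 1: advance 3 -> fork_pos = 0 + 3 = 3. Next multiple of 7 is 7 (not reached); still 0 fragment(s).
Step 2: advance 9 -> fork_pos = 3 + 9 = 12. Reached multiple(s) of 7: 7 -> fragment 1 completed (1 total).
Step 3: advance 5 -> fork_pos = 12 + 5 = 17. Reached multiple(s) of 7: 14 -> fragment 2 completed (2 total).
Step 4: advance 9 -> fork_pos = 17 + 9 = 26. Reached multiple(s) of 7: 21 -> fragment 3 completed (3 total).
3 fragment(s) completed, covering template[0:21] (3 x 7 = 21). The next fragment, fragment 4, covers template[21:28], so it starts at position 21.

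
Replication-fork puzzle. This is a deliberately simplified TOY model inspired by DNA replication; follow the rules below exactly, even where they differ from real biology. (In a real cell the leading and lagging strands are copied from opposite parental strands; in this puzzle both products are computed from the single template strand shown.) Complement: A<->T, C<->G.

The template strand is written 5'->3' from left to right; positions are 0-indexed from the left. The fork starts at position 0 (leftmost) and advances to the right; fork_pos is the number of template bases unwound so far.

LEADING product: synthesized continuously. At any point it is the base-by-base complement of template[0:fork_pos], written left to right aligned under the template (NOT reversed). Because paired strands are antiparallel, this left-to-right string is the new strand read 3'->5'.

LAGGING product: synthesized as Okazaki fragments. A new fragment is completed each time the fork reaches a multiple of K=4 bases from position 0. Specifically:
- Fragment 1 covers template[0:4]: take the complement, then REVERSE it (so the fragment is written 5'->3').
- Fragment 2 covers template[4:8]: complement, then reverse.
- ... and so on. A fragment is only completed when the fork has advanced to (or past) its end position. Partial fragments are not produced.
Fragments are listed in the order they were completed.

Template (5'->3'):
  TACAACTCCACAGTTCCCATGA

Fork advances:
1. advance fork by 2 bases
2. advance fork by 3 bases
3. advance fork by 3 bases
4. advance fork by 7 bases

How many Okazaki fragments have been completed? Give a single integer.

Answer: 3

Derivation:
Step 1: advance 2 -> fork_pos = 0 + 2 = 2. Next multiple of 4 is 4 (not reached); still 0 fragment(s).
Step 2: advance 3 -> fork_pos = 2 + 3 = 5. Reached multiple(s) of 4: 4 -> fragment 1 completed (1 total).
Step 3: advance 3 -> fork_pos = 5 + 3 = 8. Reached multiple(s) of 4: 8 -> fragment 2 completed (2 total).
Step 4: advance 7 -> fork_pos = 8 + 7 = 15. Reached multiple(s) of 4: 12 -> fragment 3 completed (3 total).
Check: final fork_pos = 15; the multiples of 4 that are <= 15 are 4..12 -> 15 // 4 = 3 completed fragment(s).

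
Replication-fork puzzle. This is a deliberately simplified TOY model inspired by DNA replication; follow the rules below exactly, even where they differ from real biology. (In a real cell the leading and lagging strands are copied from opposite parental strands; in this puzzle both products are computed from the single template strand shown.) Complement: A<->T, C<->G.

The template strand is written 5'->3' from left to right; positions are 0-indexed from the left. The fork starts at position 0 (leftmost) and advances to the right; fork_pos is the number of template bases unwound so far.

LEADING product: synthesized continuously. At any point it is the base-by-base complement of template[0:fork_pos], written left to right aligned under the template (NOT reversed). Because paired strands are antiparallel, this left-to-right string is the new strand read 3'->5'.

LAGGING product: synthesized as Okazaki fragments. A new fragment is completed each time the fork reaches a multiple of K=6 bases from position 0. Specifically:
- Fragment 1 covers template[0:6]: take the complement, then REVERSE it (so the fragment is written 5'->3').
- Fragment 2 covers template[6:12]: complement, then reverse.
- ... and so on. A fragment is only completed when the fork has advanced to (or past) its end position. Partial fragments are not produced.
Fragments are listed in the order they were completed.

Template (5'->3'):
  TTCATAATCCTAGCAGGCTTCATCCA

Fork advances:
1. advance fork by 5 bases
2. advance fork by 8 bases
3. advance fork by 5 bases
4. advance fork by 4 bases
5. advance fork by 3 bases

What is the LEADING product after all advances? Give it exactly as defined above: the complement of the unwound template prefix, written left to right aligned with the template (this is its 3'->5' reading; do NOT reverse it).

Answer: AAGTATTAGGATCGTCCGAAGTAGG

Derivation:
Step 1: advance 5 -> fork_pos = 0 + 5 = 5.
Step 2: advance 8 -> fork_pos = 5 + 8 = 13.
Step 3: advance 5 -> fork_pos = 13 + 5 = 18.
Step 4: advance 4 -> fork_pos = 18 + 4 = 22.
Step 5: advance 3 -> fork_pos = 22 + 3 = 25.
Unwound prefix: template[0:25] = TTCATAATCCTAGCAGGCTTCATCC
Complement it base by base (A<->T, C<->G), keeping left-to-right order:
  [0:5] TTCAT -> AAGTA
  [5:10] AATCC -> TTAGG
  [10:15] TAGCA -> ATCGT
  [15:20] GGCTT -> CCGAA
  [20:25] CATCC -> GTAGG
Concatenate: AAGTATTAGGATCGTCCGAAGTAGG (length 25; written aligned with the template, i.e. 3'->5').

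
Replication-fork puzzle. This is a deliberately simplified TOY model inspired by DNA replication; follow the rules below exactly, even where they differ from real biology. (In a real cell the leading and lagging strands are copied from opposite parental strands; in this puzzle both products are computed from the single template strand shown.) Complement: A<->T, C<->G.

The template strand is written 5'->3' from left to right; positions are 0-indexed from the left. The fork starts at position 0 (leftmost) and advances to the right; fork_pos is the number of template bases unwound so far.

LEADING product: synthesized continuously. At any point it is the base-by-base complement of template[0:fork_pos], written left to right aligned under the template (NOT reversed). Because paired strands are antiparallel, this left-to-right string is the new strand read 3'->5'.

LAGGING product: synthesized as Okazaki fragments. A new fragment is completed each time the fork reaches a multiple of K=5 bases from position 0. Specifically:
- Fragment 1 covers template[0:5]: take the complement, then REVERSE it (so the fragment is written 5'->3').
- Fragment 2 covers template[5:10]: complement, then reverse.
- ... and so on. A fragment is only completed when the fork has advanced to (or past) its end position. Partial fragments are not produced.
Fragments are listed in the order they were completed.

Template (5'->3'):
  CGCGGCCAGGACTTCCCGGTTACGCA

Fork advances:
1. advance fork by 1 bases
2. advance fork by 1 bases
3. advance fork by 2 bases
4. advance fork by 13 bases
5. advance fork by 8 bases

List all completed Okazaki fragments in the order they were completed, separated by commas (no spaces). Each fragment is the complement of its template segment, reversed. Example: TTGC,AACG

Step 1: advance 1 -> fork_pos = 0 + 1 = 1. Next multiple of 5 is 5 (not reached); still 0 fragment(s).
Step 2: advance 1 -> fork_pos = 1 + 1 = 2. Next multiple of 5 is 5 (not reached); still 0 fragment(s).
Step 3: advance 2 -> fork_pos = 2 + 2 = 4. Next multiple of 5 is 5 (not reached); still 0 fragment(s).
Step 4: advance 13 -> fork_pos = 4 + 13 = 17. Reached multiple(s) of 5: 5, 10, 15 -> fragments 1-3 completed (3 total).
Step 5: advance 8 -> fork_pos = 17 + 8 = 25. Reached multiple(s) of 5: 20, 25 -> fragments 4-5 completed (5 total).
Final fork_pos = 25, so 5 fragment(s) are complete. Build each: template segment -> complement -> reverse.
Fragment 1: template[0:5] = CGCGG -> complement GCGCC -> reversed CCGCG
Fragment 2: template[5:10] = CCAGG -> complement GGTCC -> reversed CCTGG
Fragment 3: template[10:15] = ACTTC -> complement TGAAG -> reversed GAAGT
Fragment 4: template[15:20] = CCGGT -> complement GGCCA -> reversed ACCGG
Fragment 5: template[20:25] = TACGC -> complement ATGCG -> reversed GCGTA

Answer: CCGCG,CCTGG,GAAGT,ACCGG,GCGTA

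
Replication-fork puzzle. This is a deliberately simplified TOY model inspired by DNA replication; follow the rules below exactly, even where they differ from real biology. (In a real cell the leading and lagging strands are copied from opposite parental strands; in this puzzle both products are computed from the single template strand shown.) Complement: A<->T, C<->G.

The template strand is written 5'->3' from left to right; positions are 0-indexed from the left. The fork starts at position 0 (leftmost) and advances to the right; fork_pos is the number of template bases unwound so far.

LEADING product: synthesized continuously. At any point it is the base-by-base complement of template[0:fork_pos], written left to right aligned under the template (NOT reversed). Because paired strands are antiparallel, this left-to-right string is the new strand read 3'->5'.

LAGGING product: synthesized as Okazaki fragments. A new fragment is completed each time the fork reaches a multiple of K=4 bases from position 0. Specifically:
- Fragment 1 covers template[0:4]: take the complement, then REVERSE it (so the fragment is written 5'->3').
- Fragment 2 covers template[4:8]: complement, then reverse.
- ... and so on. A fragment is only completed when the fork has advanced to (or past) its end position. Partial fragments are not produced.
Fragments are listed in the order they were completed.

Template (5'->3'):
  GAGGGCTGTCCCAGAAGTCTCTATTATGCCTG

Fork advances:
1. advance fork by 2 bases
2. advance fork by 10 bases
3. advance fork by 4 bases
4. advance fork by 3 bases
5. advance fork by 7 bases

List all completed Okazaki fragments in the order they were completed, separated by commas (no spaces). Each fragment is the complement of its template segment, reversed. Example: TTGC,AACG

Answer: CCTC,CAGC,GGGA,TTCT,AGAC,ATAG

Derivation:
Step 1: advance 2 -> fork_pos = 0 + 2 = 2. Next multiple of 4 is 4 (not reached); still 0 fragment(s).
Step 2: advance 10 -> fork_pos = 2 + 10 = 12. Reached multiple(s) of 4: 4, 8, 12 -> fragments 1-3 completed (3 total).
Step 3: advance 4 -> fork_pos = 12 + 4 = 16. Reached multiple(s) of 4: 16 -> fragment 4 completed (4 total).
Step 4: advance 3 -> fork_pos = 16 + 3 = 19. Next multiple of 4 is 20 (not reached); still 4 fragment(s).
Step 5: advance 7 -> fork_pos = 19 + 7 = 26. Reached multiple(s) of 4: 20, 24 -> fragments 5-6 completed (6 total).
Final fork_pos = 26, so 6 fragment(s) are complete. Build each: template segment -> complement -> reverse.
Fragment 1: template[0:4] = GAGG -> complement CTCC -> reversed CCTC
Fragment 2: template[4:8] = GCTG -> complement CGAC -> reversed CAGC
Fragment 3: template[8:12] = TCCC -> complement AGGG -> reversed GGGA
Fragment 4: template[12:16] = AGAA -> complement TCTT -> reversed TTCT
Fragment 5: template[16:20] = GTCT -> complement CAGA -> reversed AGAC
Fragment 6: template[20:24] = CTAT -> complement GATA -> reversed ATAG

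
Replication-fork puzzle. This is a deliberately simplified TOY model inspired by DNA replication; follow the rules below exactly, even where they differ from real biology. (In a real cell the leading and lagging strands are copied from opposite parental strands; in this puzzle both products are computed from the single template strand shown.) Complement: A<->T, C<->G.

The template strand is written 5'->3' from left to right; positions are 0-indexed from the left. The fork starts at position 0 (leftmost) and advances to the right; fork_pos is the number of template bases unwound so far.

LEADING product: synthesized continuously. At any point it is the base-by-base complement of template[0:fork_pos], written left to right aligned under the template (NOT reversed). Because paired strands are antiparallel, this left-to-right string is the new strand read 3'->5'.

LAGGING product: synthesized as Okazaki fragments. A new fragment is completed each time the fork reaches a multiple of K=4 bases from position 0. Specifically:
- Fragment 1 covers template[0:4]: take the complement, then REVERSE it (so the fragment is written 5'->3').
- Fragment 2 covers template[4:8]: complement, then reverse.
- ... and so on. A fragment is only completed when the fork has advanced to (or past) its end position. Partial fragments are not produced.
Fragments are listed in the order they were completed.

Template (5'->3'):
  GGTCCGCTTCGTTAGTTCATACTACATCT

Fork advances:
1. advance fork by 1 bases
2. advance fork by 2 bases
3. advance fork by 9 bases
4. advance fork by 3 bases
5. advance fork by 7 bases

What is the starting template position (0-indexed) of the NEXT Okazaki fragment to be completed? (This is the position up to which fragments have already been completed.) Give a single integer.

Answer: 20

Derivation:
Step 1: advance 1 -> fork_pos = 0 + 1 = 1. Next multiple of 4 is 4 (not reached); still 0 fragment(s).
Step 2: advance 2 -> fork_pos = 1 + 2 = 3. Next multiple of 4 is 4 (not reached); still 0 fragment(s).
Step 3: advance 9 -> fork_pos = 3 + 9 = 12. Reached multiple(s) of 4: 4, 8, 12 -> fragments 1-3 completed (3 total).
Step 4: advance 3 -> fork_pos = 12 + 3 = 15. Next multiple of 4 is 16 (not reached); still 3 fragment(s).
Step 5: advance 7 -> fork_pos = 15 + 7 = 22. Reached multiple(s) of 4: 16, 20 -> fragments 4-5 completed (5 total).
5 fragment(s) completed, covering template[0:20] (5 x 4 = 20). The next fragment, fragment 6, covers template[20:24], so it starts at position 20.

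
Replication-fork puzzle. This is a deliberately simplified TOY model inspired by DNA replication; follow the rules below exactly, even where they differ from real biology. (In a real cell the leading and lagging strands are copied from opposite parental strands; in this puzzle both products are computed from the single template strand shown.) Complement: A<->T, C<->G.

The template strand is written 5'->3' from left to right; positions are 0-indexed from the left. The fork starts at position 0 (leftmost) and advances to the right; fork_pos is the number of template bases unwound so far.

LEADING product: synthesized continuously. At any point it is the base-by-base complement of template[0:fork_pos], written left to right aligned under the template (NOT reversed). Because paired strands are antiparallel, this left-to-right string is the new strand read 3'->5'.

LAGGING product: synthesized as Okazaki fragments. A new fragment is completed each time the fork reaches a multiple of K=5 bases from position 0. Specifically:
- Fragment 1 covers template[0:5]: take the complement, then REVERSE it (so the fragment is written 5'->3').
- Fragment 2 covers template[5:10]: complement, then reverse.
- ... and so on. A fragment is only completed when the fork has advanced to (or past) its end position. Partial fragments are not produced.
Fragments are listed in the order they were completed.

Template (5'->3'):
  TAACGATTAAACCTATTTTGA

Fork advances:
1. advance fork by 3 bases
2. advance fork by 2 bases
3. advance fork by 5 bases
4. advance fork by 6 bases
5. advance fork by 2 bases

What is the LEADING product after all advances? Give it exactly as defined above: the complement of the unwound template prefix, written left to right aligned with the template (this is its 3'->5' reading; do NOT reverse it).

Answer: ATTGCTAATTTGGATAAA

Derivation:
Step 1: advance 3 -> fork_pos = 0 + 3 = 3.
Step 2: advance 2 -> fork_pos = 3 + 2 = 5.
Step 3: advance 5 -> fork_pos = 5 + 5 = 10.
Step 4: advance 6 -> fork_pos = 10 + 6 = 16.
Step 5: advance 2 -> fork_pos = 16 + 2 = 18.
Unwound prefix: template[0:18] = TAACGATTAAACCTATTT
Complement it base by base (A<->T, C<->G), keeping left-to-right order:
  [0:5] TAACG -> ATTGC
  [5:10] ATTAA -> TAATT
  [10:15] ACCTA -> TGGAT
  [15:18] TTT -> AAA
Concatenate: ATTGCTAATTTGGATAAA (length 18; written aligned with the template, i.e. 3'->5').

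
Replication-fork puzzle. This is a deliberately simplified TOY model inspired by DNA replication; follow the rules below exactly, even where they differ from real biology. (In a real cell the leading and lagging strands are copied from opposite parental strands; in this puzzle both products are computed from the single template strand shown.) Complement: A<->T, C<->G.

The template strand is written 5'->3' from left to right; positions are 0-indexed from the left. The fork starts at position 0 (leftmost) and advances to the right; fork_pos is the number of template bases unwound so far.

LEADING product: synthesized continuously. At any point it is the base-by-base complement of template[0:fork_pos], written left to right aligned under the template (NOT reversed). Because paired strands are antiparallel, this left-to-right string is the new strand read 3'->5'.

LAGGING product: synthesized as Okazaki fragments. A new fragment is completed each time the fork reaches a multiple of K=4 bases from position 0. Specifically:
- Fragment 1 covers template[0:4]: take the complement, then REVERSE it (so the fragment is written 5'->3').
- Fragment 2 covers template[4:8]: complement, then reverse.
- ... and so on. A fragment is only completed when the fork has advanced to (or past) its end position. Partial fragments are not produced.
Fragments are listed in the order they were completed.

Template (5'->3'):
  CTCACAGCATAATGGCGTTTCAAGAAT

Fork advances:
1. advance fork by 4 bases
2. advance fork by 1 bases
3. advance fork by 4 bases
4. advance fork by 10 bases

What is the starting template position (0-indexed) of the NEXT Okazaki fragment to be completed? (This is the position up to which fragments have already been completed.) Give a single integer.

Step 1: advance 4 -> fork_pos = 0 + 4 = 4. Reached multiple(s) of 4: 4 -> fragment 1 completed (1 total).
Step 2: advance 1 -> fork_pos = 4 + 1 = 5. Next multiple of 4 is 8 (not reached); still 1 fragment(s).
Step 3: advance 4 -> fork_pos = 5 + 4 = 9. Reached multiple(s) of 4: 8 -> fragment 2 completed (2 total).
Step 4: advance 10 -> fork_pos = 9 + 10 = 19. Reached multiple(s) of 4: 12, 16 -> fragments 3-4 completed (4 total).
4 fragment(s) completed, covering template[0:16] (4 x 4 = 16). The next fragment, fragment 5, covers template[16:20], so it starts at position 16.

Answer: 16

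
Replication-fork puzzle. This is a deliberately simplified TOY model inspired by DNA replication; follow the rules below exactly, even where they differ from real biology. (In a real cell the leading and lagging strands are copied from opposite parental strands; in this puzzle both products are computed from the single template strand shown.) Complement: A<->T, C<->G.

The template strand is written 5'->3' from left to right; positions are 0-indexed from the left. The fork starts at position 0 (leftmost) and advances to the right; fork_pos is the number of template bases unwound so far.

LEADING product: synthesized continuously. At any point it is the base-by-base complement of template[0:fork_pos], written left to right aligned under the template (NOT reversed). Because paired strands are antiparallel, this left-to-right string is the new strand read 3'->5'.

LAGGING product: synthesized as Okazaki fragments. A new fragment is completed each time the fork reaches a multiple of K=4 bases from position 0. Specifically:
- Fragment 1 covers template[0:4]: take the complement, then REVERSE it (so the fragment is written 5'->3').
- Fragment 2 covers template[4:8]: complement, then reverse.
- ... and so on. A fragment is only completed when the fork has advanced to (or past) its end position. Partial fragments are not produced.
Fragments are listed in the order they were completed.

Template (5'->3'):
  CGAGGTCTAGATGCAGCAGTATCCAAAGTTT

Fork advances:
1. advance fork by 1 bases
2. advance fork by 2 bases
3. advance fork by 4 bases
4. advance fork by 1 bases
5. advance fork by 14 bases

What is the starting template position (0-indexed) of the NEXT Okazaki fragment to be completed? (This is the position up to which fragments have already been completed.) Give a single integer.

Answer: 20

Derivation:
Step 1: advance 1 -> fork_pos = 0 + 1 = 1. Next multiple of 4 is 4 (not reached); still 0 fragment(s).
Step 2: advance 2 -> fork_pos = 1 + 2 = 3. Next multiple of 4 is 4 (not reached); still 0 fragment(s).
Step 3: advance 4 -> fork_pos = 3 + 4 = 7. Reached multiple(s) of 4: 4 -> fragment 1 completed (1 total).
Step 4: advance 1 -> fork_pos = 7 + 1 = 8. Reached multiple(s) of 4: 8 -> fragment 2 completed (2 total).
Step 5: advance 14 -> fork_pos = 8 + 14 = 22. Reached multiple(s) of 4: 12, 16, 20 -> fragments 3-5 completed (5 total).
5 fragment(s) completed, covering template[0:20] (5 x 4 = 20). The next fragment, fragment 6, covers template[20:24], so it starts at position 20.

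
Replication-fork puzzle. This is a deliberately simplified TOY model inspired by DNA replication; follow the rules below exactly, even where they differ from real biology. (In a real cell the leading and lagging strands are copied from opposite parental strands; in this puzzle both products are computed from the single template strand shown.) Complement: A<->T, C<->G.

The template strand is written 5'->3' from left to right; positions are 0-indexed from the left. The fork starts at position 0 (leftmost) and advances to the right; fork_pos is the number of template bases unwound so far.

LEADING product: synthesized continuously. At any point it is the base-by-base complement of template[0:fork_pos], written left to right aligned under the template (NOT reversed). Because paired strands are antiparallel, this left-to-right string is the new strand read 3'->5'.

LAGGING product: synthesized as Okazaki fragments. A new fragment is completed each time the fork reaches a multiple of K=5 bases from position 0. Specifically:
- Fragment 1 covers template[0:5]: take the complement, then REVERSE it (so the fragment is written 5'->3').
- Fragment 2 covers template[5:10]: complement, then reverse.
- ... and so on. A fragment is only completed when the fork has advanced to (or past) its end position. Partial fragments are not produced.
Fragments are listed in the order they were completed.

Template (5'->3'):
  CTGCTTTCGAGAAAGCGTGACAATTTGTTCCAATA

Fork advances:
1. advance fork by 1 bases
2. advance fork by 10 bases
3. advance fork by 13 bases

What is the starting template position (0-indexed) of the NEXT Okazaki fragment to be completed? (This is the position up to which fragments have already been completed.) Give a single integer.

Answer: 20

Derivation:
Step 1: advance 1 -> fork_pos = 0 + 1 = 1. Next multiple of 5 is 5 (not reached); still 0 fragment(s).
Step 2: advance 10 -> fork_pos = 1 + 10 = 11. Reached multiple(s) of 5: 5, 10 -> fragments 1-2 completed (2 total).
Step 3: advance 13 -> fork_pos = 11 + 13 = 24. Reached multiple(s) of 5: 15, 20 -> fragments 3-4 completed (4 total).
4 fragment(s) completed, covering template[0:20] (4 x 5 = 20). The next fragment, fragment 5, covers template[20:25], so it starts at position 20.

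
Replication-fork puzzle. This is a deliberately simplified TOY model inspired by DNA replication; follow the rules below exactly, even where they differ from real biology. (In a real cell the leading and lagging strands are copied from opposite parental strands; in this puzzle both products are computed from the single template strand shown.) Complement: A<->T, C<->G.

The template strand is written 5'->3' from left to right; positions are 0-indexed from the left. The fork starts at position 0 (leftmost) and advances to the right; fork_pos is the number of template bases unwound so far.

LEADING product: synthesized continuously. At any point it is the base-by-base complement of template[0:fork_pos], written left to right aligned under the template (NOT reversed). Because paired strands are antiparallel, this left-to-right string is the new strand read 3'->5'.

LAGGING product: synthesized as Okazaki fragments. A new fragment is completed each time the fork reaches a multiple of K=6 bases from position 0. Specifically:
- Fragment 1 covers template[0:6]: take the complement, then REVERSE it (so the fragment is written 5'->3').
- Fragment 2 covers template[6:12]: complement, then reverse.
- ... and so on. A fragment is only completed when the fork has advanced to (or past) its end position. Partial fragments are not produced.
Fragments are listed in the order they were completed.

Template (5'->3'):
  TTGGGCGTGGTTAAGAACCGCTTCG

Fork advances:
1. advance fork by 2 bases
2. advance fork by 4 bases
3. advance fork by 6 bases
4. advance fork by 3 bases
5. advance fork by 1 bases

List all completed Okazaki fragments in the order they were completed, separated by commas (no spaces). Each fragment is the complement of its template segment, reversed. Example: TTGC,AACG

Answer: GCCCAA,AACCAC

Derivation:
Step 1: advance 2 -> fork_pos = 0 + 2 = 2. Next multiple of 6 is 6 (not reached); still 0 fragment(s).
Step 2: advance 4 -> fork_pos = 2 + 4 = 6. Reached multiple(s) of 6: 6 -> fragment 1 completed (1 total).
Step 3: advance 6 -> fork_pos = 6 + 6 = 12. Reached multiple(s) of 6: 12 -> fragment 2 completed (2 total).
Step 4: advance 3 -> fork_pos = 12 + 3 = 15. Next multiple of 6 is 18 (not reached); still 2 fragment(s).
Step 5: advance 1 -> fork_pos = 15 + 1 = 16. Next multiple of 6 is 18 (not reached); still 2 fragment(s).
Final fork_pos = 16, so 2 fragment(s) are complete. Build each: template segment -> complement -> reverse.
Fragment 1: template[0:6] = TTGGGC -> complement AACCCG -> reversed GCCCAA
Fragment 2: template[6:12] = GTGGTT -> complement CACCAA -> reversed AACCAC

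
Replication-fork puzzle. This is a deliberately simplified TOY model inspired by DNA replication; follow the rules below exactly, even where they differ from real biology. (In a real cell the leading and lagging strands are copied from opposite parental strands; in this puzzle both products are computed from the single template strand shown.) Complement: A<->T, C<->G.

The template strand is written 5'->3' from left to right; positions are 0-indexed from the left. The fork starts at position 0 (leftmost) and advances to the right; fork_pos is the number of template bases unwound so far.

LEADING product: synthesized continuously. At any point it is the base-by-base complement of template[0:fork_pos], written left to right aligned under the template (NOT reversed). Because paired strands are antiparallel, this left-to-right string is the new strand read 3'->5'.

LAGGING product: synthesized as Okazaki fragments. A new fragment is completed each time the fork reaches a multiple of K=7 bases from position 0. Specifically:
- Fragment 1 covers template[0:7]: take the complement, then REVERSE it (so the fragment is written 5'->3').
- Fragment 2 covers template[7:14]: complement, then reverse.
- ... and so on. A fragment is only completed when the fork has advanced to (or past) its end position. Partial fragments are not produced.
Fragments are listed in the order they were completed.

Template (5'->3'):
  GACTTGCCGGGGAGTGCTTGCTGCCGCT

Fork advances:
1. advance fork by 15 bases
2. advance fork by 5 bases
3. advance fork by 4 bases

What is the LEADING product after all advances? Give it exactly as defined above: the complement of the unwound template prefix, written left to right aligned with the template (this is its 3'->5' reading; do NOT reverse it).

Step 1: advance 15 -> fork_pos = 0 + 15 = 15.
Step 2: advance 5 -> fork_pos = 15 + 5 = 20.
Step 3: advance 4 -> fork_pos = 20 + 4 = 24.
Unwound prefix: template[0:24] = GACTTGCCGGGGAGTGCTTGCTGC
Complement it base by base (A<->T, C<->G), keeping left-to-right order:
  [0:5] GACTT -> CTGAA
  [5:10] GCCGG -> CGGCC
  [10:15] GGAGT -> CCTCA
  [15:20] GCTTG -> CGAAC
  [20:24] CTGC -> GACG
Concatenate: CTGAACGGCCCCTCACGAACGACG (length 24; written aligned with the template, i.e. 3'->5').

Answer: CTGAACGGCCCCTCACGAACGACG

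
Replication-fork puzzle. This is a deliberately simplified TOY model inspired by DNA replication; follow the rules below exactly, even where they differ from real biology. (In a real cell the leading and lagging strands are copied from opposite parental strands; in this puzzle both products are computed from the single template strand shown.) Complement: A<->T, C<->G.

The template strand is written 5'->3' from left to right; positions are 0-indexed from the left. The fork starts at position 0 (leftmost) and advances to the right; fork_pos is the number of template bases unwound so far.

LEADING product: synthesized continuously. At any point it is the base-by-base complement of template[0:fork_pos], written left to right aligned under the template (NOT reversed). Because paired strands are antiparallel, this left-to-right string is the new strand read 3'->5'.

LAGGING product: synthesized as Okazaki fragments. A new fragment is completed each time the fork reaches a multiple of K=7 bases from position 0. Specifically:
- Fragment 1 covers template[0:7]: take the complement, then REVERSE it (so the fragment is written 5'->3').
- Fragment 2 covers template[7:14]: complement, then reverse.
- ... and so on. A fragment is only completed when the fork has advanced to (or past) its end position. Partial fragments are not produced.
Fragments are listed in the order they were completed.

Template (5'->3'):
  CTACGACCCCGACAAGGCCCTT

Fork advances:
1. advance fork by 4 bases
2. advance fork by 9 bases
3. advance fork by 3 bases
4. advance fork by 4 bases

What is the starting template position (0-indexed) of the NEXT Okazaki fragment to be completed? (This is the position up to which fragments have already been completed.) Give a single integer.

Answer: 14

Derivation:
Step 1: advance 4 -> fork_pos = 0 + 4 = 4. Next multiple of 7 is 7 (not reached); still 0 fragment(s).
Step 2: advance 9 -> fork_pos = 4 + 9 = 13. Reached multiple(s) of 7: 7 -> fragment 1 completed (1 total).
Step 3: advance 3 -> fork_pos = 13 + 3 = 16. Reached multiple(s) of 7: 14 -> fragment 2 completed (2 total).
Step 4: advance 4 -> fork_pos = 16 + 4 = 20. Next multiple of 7 is 21 (not reached); still 2 fragment(s).
2 fragment(s) completed, covering template[0:14] (2 x 7 = 14). The next fragment, fragment 3, covers template[14:21], so it starts at position 14.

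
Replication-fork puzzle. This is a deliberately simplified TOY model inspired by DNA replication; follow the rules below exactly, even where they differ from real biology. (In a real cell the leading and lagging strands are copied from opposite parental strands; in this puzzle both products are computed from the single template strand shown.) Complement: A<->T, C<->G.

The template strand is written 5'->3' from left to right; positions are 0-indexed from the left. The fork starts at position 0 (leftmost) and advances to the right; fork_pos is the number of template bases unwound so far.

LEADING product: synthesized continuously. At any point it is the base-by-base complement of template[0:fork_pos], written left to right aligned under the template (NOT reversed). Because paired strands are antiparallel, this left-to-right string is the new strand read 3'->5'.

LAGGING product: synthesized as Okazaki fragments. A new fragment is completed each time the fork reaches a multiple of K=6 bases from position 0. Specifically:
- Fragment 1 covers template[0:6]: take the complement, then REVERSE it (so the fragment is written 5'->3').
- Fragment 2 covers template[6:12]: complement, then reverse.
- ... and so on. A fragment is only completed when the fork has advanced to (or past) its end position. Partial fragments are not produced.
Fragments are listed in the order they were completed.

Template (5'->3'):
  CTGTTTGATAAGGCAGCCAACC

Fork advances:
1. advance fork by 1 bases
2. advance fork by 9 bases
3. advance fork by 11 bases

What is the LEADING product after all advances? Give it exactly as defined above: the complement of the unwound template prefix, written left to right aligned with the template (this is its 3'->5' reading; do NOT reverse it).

Answer: GACAAACTATTCCGTCGGTTG

Derivation:
Step 1: advance 1 -> fork_pos = 0 + 1 = 1.
Step 2: advance 9 -> fork_pos = 1 + 9 = 10.
Step 3: advance 11 -> fork_pos = 10 + 11 = 21.
Unwound prefix: template[0:21] = CTGTTTGATAAGGCAGCCAAC
Complement it base by base (A<->T, C<->G), keeping left-to-right order:
  [0:5] CTGTT -> GACAA
  [5:10] TGATA -> ACTAT
  [10:15] AGGCA -> TCCGT
  [15:20] GCCAA -> CGGTT
  [20:21] C -> G
Concatenate: GACAAACTATTCCGTCGGTTG (length 21; written aligned with the template, i.e. 3'->5').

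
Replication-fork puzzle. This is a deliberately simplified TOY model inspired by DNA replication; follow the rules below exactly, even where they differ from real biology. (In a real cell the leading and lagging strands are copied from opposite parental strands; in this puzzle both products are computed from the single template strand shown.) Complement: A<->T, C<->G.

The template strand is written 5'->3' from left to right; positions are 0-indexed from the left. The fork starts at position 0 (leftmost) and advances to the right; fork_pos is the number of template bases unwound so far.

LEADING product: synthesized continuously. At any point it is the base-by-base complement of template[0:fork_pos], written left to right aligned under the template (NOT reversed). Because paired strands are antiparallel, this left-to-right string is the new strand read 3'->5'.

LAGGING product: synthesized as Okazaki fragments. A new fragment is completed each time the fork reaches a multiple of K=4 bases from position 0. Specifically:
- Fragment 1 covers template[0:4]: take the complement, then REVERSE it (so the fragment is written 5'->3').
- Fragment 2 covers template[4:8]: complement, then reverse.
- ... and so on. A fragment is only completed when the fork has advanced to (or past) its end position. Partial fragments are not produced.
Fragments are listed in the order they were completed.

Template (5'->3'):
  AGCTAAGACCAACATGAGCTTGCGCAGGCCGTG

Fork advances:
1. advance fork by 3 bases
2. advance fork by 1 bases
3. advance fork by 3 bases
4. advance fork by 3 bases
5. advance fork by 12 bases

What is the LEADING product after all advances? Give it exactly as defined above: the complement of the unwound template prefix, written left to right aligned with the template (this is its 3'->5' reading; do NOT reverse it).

Answer: TCGATTCTGGTTGTACTCGAAC

Derivation:
Step 1: advance 3 -> fork_pos = 0 + 3 = 3.
Step 2: advance 1 -> fork_pos = 3 + 1 = 4.
Step 3: advance 3 -> fork_pos = 4 + 3 = 7.
Step 4: advance 3 -> fork_pos = 7 + 3 = 10.
Step 5: advance 12 -> fork_pos = 10 + 12 = 22.
Unwound prefix: template[0:22] = AGCTAAGACCAACATGAGCTTG
Complement it base by base (A<->T, C<->G), keeping left-to-right order:
  [0:5] AGCTA -> TCGAT
  [5:10] AGACC -> TCTGG
  [10:15] AACAT -> TTGTA
  [15:20] GAGCT -> CTCGA
  [20:22] TG -> AC
Concatenate: TCGATTCTGGTTGTACTCGAAC (length 22; written aligned with the template, i.e. 3'->5').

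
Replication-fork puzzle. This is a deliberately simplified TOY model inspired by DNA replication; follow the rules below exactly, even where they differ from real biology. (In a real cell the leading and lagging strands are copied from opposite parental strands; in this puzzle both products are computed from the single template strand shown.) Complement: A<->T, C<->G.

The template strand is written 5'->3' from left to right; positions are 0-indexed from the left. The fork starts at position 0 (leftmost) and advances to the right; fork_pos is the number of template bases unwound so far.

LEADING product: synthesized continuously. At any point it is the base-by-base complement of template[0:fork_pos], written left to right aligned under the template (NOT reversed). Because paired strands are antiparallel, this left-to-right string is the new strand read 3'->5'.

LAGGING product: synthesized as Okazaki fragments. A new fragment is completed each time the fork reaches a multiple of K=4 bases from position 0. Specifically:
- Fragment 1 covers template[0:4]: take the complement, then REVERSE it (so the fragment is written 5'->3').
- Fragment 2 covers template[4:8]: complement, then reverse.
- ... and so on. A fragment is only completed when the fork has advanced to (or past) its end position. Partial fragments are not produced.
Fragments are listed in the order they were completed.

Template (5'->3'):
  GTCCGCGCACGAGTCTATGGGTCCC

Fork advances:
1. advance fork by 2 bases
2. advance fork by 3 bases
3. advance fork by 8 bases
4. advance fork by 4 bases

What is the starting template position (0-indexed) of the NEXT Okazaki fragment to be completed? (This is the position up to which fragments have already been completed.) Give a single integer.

Step 1: advance 2 -> fork_pos = 0 + 2 = 2. Next multiple of 4 is 4 (not reached); still 0 fragment(s).
Step 2: advance 3 -> fork_pos = 2 + 3 = 5. Reached multiple(s) of 4: 4 -> fragment 1 completed (1 total).
Step 3: advance 8 -> fork_pos = 5 + 8 = 13. Reached multiple(s) of 4: 8, 12 -> fragments 2-3 completed (3 total).
Step 4: advance 4 -> fork_pos = 13 + 4 = 17. Reached multiple(s) of 4: 16 -> fragment 4 completed (4 total).
4 fragment(s) completed, covering template[0:16] (4 x 4 = 16). The next fragment, fragment 5, covers template[16:20], so it starts at position 16.

Answer: 16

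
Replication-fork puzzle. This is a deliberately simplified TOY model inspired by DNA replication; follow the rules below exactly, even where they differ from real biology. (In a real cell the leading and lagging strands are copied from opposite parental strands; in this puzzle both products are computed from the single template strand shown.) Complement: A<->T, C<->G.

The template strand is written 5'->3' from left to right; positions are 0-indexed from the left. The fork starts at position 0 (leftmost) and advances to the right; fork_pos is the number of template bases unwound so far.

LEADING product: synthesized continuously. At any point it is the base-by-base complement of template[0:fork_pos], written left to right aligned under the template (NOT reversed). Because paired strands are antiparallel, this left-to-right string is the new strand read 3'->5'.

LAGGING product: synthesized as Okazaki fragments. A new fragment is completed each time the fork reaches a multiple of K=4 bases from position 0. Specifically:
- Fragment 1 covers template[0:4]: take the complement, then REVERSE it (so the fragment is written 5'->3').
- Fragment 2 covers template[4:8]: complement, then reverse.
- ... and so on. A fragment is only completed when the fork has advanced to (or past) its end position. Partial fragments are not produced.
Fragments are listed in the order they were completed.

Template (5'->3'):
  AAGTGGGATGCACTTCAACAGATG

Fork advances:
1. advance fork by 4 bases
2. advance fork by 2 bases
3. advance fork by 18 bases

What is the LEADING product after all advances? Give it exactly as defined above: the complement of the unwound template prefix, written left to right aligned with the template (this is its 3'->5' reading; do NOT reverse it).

Step 1: advance 4 -> fork_pos = 0 + 4 = 4.
Step 2: advance 2 -> fork_pos = 4 + 2 = 6.
Step 3: advance 18 -> fork_pos = 6 + 18 = 24.
Unwound prefix: template[0:24] = AAGTGGGATGCACTTCAACAGATG
Complement it base by base (A<->T, C<->G), keeping left-to-right order:
  [0:5] AAGTG -> TTCAC
  [5:10] GGATG -> CCTAC
  [10:15] CACTT -> GTGAA
  [15:20] CAACA -> GTTGT
  [20:24] GATG -> CTAC
Concatenate: TTCACCCTACGTGAAGTTGTCTAC (length 24; written aligned with the template, i.e. 3'->5').

Answer: TTCACCCTACGTGAAGTTGTCTAC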